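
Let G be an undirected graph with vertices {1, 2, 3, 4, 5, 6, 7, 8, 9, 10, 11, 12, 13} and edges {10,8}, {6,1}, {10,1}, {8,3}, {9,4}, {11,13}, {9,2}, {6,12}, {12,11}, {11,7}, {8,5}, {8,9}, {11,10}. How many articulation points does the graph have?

4

Removing 8 increases the component count from 1 to 4, so 8 is a cut vertex.
Removing 9 increases the component count from 1 to 3, so 9 is a cut vertex.
Removing 10 increases the component count from 1 to 2, so 10 is a cut vertex.
Likewise 11 is a cut vertex.
By contrast removing 13 leaves 1 component; it is not a cut vertex. No other vertex is a cut vertex either.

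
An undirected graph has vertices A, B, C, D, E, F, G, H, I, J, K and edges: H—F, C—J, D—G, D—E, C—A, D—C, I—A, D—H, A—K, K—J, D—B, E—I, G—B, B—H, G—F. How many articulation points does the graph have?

1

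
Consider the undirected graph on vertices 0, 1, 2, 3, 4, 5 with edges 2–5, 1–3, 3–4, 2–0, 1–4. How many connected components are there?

Starting from 1 we can reach 1, 3, 4. That is one component of size 3.
Starting from 0 we can reach 0, 2, 5. That is one component of size 3.
Total: 2 components.

2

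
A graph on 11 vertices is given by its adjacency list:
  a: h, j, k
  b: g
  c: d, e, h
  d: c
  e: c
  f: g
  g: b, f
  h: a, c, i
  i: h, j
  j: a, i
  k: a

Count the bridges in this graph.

6

The edges on the cycle h-i-j-a-h are not bridges since each lies on that cycle.
But removing c-e disconnects c from e; removing g-f disconnects g from f; removing b-g disconnects b from g; removing h-c disconnects h from c — these are bridges.
In total 6 edges are bridges.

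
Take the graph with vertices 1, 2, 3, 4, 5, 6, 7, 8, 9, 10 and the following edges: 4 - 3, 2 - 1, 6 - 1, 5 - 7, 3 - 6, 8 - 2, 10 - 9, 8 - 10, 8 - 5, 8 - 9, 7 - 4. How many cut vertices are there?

1

Removing 8 increases the component count from 1 to 2, so 8 is a cut vertex.
By contrast removing 7 leaves 1 component; it is not a cut vertex. No other vertex is a cut vertex either.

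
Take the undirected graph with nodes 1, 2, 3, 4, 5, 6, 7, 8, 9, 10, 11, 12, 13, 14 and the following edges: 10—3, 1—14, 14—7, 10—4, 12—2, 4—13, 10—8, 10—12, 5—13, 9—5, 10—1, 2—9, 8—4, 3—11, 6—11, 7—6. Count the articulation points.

Removing 10 increases the component count from 1 to 2, so 10 is a cut vertex.
By contrast removing 1 leaves 1 component; it is not a cut vertex. No other vertex is a cut vertex either.

1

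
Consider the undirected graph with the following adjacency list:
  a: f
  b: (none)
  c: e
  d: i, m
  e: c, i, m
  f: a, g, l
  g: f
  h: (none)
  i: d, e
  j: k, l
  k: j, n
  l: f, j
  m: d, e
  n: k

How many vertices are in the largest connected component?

b is isolated — a component by itself.
h is isolated — a component by itself.
Starting from c we can reach c, d, e, i, m. That is one component of size 5.
Starting from a we can reach a, f, g, j, k, l, n. That is one component of size 7.
The largest has 7 vertices.

7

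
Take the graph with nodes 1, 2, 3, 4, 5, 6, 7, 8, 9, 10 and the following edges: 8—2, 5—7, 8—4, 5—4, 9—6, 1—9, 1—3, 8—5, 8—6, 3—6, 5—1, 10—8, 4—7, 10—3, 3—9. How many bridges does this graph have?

1

The edges on the cycle 10-8-5-1-9-3-10 are not bridges since each lies on that cycle.
But removing 2—8 disconnects 2 from 8 — this is a bridge.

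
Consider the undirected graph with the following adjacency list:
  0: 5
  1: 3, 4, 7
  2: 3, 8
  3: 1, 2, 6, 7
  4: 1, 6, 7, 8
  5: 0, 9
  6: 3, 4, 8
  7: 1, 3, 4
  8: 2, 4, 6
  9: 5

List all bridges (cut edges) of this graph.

The edges on the cycle 8-4-6-8 are not bridges since each lies on that cycle.
But removing 5-9 disconnects 5 from 9; removing 5-0 disconnects 5 from 0 — these are bridges.

0-5, 5-9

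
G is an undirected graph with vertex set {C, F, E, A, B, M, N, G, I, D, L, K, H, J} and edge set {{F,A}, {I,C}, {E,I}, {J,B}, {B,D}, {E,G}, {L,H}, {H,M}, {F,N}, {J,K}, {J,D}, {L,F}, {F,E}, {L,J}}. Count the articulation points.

6

Removing E increases the component count from 1 to 3, so E is a cut vertex.
Removing F increases the component count from 1 to 4, so F is a cut vertex.
Removing H increases the component count from 1 to 2, so H is a cut vertex.
Likewise I, J, L are cut vertices.
By contrast removing G leaves 1 component; it is not a cut vertex. No other vertex is a cut vertex either.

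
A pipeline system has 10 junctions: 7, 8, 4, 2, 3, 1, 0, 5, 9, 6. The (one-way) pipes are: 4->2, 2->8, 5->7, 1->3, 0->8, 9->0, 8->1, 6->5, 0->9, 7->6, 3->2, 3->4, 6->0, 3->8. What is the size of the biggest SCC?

5

{1, 2, 3, 4, 8} are all mutually reachable — one SCC of size 5.
{5, 6, 7} are all mutually reachable — one SCC of size 3.
{0, 9} are all mutually reachable — one SCC of size 2.
The largest has 5 vertices.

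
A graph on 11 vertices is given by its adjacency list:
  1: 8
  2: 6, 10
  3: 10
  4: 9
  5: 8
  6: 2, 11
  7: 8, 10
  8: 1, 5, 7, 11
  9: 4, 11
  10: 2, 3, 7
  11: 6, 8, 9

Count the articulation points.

4

Removing 8 increases the component count from 1 to 3, so 8 is a cut vertex.
Removing 9 increases the component count from 1 to 2, so 9 is a cut vertex.
Removing 10 increases the component count from 1 to 2, so 10 is a cut vertex.
Likewise 11 is a cut vertex.
By contrast removing 7 leaves 1 component; it is not a cut vertex. No other vertex is a cut vertex either.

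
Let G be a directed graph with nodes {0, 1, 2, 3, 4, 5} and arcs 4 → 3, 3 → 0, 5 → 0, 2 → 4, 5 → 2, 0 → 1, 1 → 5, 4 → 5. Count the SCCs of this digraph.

{0, 1, 2, 3, 4, 5} are all mutually reachable — one SCC of size 6.
That gives 1 strongly connected component.

1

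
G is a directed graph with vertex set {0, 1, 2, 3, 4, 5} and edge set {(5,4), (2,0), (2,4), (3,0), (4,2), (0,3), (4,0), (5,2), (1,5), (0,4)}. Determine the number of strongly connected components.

3

{0, 2, 3, 4} are all mutually reachable — one SCC of size 4.
{1} is an SCC by itself.
{5} is an SCC by itself.
That gives 3 strongly connected components.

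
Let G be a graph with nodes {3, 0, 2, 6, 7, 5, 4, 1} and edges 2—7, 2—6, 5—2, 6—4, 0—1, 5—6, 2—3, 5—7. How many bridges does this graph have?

3

The edges on the cycle 5-2-6-5 are not bridges since each lies on that cycle.
But removing 4—6 disconnects 4 from 6; removing 0—1 disconnects 0 from 1; removing 2—3 disconnects 2 from 3 — these are bridges.
That makes 3 bridges.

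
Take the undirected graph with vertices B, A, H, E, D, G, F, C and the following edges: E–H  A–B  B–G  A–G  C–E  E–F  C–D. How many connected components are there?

Starting from A we can reach A, B, G. That is one component of size 3.
Starting from C we can reach C, D, E, F, H. That is one component of size 5.
Total: 2 components.

2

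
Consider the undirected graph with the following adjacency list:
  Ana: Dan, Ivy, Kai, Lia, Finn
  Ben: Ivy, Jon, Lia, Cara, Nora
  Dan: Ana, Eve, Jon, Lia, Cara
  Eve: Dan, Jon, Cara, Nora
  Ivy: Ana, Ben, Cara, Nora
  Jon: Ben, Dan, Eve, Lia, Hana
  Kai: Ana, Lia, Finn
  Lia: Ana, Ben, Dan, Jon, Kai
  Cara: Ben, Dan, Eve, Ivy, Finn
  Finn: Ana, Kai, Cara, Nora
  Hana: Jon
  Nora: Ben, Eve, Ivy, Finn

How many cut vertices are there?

Removing Jon increases the component count from 1 to 2, so Jon is a cut vertex.
By contrast removing Lia leaves 1 component; it is not a cut vertex. No other vertex is a cut vertex either.

1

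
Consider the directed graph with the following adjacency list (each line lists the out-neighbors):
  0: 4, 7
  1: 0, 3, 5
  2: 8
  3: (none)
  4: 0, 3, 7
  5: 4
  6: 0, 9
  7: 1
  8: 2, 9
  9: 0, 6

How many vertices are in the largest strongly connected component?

5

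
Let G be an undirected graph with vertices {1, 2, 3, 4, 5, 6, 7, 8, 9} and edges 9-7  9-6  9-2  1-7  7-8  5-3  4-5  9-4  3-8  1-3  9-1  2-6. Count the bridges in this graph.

The edges on the cycle 9-2-6-9 are not bridges since each lies on that cycle.
Every edge lies on some cycle, so there are no bridges.

0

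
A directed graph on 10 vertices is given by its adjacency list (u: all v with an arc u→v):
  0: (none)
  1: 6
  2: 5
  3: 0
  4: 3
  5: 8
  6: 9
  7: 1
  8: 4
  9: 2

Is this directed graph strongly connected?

There is no directed path from 2 to 6, so the graph is not strongly connected.

No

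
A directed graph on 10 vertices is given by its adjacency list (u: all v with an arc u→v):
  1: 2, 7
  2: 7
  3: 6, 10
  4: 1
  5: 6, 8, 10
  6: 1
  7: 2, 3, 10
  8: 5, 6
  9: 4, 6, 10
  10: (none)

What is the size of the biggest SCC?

5

{1, 2, 3, 6, 7} are all mutually reachable — one SCC of size 5.
{5, 8} are all mutually reachable — one SCC of size 2.
{4} is an SCC by itself.
{9} is an SCC by itself.
{10} is an SCC by itself.
The largest has 5 vertices.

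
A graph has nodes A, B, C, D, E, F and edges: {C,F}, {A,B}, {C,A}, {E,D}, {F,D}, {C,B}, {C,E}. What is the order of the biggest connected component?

Starting from A we can reach A, B, C, D, E, F. That is one component of size 6.
The largest has 6 vertices.

6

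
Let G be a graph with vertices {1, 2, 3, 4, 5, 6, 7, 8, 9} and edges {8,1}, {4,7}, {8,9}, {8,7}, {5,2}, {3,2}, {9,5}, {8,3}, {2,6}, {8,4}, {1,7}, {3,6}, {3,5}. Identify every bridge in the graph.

none

The edges on the cycle 8-1-7-8 are not bridges since each lies on that cycle.
Every edge lies on some cycle, so there are no bridges.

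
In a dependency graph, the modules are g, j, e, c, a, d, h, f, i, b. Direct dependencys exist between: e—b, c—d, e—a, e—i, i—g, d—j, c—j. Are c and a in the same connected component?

The component containing c is {c, d, j}, and a is not in it.

No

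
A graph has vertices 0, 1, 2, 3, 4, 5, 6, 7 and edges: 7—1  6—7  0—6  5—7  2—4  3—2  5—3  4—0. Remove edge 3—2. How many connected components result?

3 and 2 are still connected via 3-5-7-6-0-4-2, so the component count stays at 1.

1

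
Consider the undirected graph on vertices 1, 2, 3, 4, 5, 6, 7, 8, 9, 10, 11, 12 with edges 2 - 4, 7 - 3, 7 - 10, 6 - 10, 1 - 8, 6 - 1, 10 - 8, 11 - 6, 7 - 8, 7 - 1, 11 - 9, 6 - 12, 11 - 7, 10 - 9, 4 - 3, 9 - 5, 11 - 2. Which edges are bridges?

The edges on the cycle 11-7-1-6-11 are not bridges since each lies on that cycle.
But removing 9 - 5 disconnects 9 from 5; removing 12 - 6 disconnects 12 from 6 — these are bridges.

12-6, 5-9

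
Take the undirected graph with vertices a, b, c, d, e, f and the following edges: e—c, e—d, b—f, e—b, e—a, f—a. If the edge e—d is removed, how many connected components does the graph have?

2

Before removal there is 1 component.
e—d is a bridge — removing it separates e's side from d's side.
After removal: 2 components.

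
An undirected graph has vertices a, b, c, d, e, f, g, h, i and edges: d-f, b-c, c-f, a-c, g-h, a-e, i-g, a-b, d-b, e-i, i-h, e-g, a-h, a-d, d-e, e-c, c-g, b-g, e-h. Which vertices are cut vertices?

none

Removing g, for instance, still leaves 1 component. No single vertex removal increases the component count — the graph has no articulation points.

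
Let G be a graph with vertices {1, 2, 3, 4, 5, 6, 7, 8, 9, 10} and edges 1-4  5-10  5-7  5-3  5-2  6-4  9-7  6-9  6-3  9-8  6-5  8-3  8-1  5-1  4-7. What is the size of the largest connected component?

10

Starting from 1 we can reach 1, 2, 3, 4, 5, 6, 7, 8, 9, 10. That is one component of size 10.
The largest has 10 vertices.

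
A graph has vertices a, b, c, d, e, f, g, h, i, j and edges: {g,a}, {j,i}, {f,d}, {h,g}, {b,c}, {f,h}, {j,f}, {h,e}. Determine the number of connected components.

Starting from b we can reach b, c. That is one component of size 2.
Starting from a we can reach a, d, e, f, g, h, i, j. That is one component of size 8.
Total: 2 components.

2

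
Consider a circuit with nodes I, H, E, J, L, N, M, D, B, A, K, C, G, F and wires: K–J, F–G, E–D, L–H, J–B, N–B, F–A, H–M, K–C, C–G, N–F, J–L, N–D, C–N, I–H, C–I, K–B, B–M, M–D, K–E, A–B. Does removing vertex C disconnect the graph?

Deleting C leaves 1 component (was 1) (its neighbors G, I, K, N remain connected to each other), so C is not a cut vertex.

No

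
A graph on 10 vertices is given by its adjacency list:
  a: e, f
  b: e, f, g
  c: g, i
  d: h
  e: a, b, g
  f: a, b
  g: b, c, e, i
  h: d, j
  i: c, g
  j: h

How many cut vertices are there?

2

Removing g increases the component count from 2 to 3, so g is a cut vertex.
Removing h increases the component count from 2 to 3, so h is a cut vertex.
By contrast removing j leaves 2 components; it is not a cut vertex. No other vertex is a cut vertex either.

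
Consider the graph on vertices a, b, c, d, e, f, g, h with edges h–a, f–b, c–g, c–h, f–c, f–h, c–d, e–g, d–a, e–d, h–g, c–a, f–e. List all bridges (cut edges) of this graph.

b-f

The edges on the cycle f-e-d-a-h-f are not bridges since each lies on that cycle.
But removing f–b disconnects f from b — this is a bridge.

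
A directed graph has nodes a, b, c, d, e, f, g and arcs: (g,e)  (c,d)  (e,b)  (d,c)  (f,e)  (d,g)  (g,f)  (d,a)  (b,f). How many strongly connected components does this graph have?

{b, e, f} are all mutually reachable — one SCC of size 3.
{c, d} are all mutually reachable — one SCC of size 2.
{g} is an SCC by itself.
{a} is an SCC by itself.
That gives 4 strongly connected components.

4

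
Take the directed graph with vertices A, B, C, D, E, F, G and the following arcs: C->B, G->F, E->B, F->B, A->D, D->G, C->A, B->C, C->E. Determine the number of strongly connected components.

1

{A, B, C, D, E, F, G} are all mutually reachable — one SCC of size 7.
That gives 1 strongly connected component.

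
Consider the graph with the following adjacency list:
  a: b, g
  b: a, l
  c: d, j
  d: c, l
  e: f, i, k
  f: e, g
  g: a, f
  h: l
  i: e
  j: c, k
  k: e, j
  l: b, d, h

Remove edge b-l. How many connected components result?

1

b and l are still connected via b-a-g-f-e-k-j-c-d-l, so the component count stays at 1.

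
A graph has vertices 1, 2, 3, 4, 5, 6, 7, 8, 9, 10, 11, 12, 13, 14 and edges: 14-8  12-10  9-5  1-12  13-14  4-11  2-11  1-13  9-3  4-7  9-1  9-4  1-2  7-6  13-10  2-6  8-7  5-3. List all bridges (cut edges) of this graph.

The edges on the cycle 9-5-3-9 are not bridges since each lies on that cycle.
Every edge lies on some cycle, so there are no bridges.

none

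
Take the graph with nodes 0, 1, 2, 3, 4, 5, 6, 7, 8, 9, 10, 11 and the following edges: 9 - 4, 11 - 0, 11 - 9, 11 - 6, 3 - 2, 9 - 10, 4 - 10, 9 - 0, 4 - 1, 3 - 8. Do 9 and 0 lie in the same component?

From 9 we can reach 0, 1, 4, 6, 9, 10, 11, which includes 0.

Yes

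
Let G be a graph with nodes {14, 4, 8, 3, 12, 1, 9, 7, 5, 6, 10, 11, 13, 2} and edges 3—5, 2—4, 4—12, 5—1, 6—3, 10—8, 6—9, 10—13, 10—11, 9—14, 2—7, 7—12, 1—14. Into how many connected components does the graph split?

Starting from 8 we can reach 8, 10, 11, 13. That is one component of size 4.
Starting from 2 we can reach 2, 4, 7, 12. That is one component of size 4.
Starting from 1 we can reach 1, 3, 5, 6, 9, 14. That is one component of size 6.
Total: 3 components.

3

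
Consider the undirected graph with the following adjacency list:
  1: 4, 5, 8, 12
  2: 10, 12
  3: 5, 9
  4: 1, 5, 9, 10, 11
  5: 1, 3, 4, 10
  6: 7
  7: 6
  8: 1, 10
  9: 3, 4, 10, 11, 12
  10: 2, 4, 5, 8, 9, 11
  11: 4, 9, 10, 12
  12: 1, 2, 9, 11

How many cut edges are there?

1

The edges on the cycle 10-4-5-1-12-11-10 are not bridges since each lies on that cycle.
But removing 6-7 disconnects 6 from 7 — this is a bridge.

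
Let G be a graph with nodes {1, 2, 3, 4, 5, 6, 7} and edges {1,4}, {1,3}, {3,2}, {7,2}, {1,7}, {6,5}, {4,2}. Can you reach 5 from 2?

The component containing 2 is {1, 2, 3, 4, 7}, and 5 is not in it.

No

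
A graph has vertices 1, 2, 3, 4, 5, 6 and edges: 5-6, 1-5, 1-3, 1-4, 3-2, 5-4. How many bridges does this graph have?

3

The edges on the cycle 1-5-4-1 are not bridges since each lies on that cycle.
But removing 3-2 disconnects 3 from 2; removing 5-6 disconnects 5 from 6; removing 1-3 disconnects 1 from 3 — these are bridges.
That makes 3 bridges.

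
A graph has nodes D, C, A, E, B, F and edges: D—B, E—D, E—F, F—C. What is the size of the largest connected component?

5

A is isolated — a component by itself.
Starting from B we can reach B, C, D, E, F. That is one component of size 5.
The largest has 5 vertices.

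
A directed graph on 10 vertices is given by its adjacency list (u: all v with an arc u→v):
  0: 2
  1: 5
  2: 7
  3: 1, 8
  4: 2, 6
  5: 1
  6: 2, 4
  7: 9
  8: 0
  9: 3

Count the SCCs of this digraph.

{0, 2, 3, 7, 8, 9} are all mutually reachable — one SCC of size 6.
{1, 5} are all mutually reachable — one SCC of size 2.
{4, 6} are all mutually reachable — one SCC of size 2.
That gives 3 strongly connected components.

3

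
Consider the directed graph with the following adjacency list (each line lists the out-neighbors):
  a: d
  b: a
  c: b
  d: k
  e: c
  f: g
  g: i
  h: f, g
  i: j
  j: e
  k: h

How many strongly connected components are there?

1

{a, b, c, d, e, f, g, h, i, j, k} are all mutually reachable — one SCC of size 11.
That gives 1 strongly connected component.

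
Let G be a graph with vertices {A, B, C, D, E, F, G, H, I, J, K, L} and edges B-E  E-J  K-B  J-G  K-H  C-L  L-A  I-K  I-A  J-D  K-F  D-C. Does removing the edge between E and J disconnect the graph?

No

After removing E-J, the path E-B-K-I-A-L-C-D-J still connects them, so the edge is not a bridge.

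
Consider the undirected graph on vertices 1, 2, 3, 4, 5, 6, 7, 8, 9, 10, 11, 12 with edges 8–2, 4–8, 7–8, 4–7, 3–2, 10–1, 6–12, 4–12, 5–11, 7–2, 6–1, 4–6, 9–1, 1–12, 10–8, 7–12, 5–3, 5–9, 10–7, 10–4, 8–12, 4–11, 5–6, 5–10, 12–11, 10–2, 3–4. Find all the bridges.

none

The edges on the cycle 5-9-1-6-5 are not bridges since each lies on that cycle.
Every edge lies on some cycle, so there are no bridges.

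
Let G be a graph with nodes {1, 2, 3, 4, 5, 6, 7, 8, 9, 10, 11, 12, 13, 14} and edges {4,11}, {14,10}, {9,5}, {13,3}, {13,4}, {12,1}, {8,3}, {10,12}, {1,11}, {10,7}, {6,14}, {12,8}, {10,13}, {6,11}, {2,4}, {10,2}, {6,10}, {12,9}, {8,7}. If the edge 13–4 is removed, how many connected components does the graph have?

1

13 and 4 are still connected via 13-10-2-4, so the component count stays at 1.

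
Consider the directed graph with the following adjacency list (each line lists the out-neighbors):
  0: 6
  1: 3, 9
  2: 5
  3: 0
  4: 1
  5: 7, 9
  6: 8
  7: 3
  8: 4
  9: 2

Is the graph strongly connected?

From 5 we can reach every vertex (0, 1, 2, 3, 4, 5, 6, 7, 8, 9), and every vertex can reach 5 (0, 1, 2, 3, 4, 5, 6, 7, 8, 9). So the whole graph is one strongly connected component.

Yes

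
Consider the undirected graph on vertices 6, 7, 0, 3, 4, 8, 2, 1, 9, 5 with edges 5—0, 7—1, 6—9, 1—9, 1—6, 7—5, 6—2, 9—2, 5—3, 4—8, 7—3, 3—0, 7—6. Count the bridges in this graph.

The edges on the cycle 7-5-0-3-7 are not bridges since each lies on that cycle.
But removing 4—8 disconnects 4 from 8 — this is a bridge.

1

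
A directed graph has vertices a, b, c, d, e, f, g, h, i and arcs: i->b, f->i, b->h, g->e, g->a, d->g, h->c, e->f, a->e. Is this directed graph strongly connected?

No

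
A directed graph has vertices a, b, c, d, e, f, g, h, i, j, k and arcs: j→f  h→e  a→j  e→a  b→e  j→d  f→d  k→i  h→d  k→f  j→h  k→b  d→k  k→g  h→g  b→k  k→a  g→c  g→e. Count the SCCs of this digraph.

3

{a, b, d, e, f, g, h, j, k} are all mutually reachable — one SCC of size 9.
{c} is an SCC by itself.
{i} is an SCC by itself.
That gives 3 strongly connected components.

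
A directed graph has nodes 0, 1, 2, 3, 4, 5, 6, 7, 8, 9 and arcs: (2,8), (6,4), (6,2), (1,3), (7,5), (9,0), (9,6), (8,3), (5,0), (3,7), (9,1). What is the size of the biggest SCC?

{6} is an SCC by itself.
{3} is an SCC by itself.
{2} is an SCC by itself.
{4} is an SCC by itself.
{7} is an SCC by itself.
(and 5 more singleton SCCs)
The largest has 1 vertex.

1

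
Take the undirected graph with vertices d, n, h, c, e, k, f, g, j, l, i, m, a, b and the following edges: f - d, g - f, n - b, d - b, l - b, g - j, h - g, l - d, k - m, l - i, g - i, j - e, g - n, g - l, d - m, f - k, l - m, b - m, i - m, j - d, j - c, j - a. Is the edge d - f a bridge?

No

After removing d - f, the path d-j-g-f still connects them, so the edge is not a bridge.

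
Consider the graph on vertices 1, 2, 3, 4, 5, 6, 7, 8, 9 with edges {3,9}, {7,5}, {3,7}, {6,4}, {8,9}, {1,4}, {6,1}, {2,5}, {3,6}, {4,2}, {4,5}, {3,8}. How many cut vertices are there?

1

Removing 3 increases the component count from 1 to 2, so 3 is a cut vertex.
By contrast removing 4 leaves 1 component; it is not a cut vertex. No other vertex is a cut vertex either.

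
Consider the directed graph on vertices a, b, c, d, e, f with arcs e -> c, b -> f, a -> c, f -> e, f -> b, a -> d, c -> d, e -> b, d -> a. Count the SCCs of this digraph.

2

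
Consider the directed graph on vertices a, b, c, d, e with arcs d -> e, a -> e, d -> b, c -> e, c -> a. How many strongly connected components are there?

5

{c} is an SCC by itself.
{d} is an SCC by itself.
{b} is an SCC by itself.
{a} is an SCC by itself.
{e} is an SCC by itself.
That gives 5 strongly connected components.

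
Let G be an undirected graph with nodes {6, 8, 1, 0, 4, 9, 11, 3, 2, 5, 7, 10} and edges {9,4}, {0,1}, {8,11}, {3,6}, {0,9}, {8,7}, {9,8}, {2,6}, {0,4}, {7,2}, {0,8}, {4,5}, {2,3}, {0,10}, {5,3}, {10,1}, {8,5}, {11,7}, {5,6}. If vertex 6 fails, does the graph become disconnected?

No

Deleting 6 leaves 1 component (was 1) (its neighbors 2, 3, 5 remain connected to each other), so 6 is not a cut vertex.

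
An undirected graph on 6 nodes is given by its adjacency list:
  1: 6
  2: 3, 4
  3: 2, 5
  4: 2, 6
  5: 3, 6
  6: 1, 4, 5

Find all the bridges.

1-6

The edges on the cycle 4-6-5-3-2-4 are not bridges since each lies on that cycle.
But removing 6-1 disconnects 6 from 1 — this is a bridge.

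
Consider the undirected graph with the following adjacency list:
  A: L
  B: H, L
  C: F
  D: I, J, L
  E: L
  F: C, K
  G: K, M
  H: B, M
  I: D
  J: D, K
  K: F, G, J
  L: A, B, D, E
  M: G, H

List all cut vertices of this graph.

D, F, K, L

Removing D increases the component count from 1 to 2, so D is a cut vertex.
Removing F increases the component count from 1 to 2, so F is a cut vertex.
Removing K increases the component count from 1 to 2, so K is a cut vertex.
Likewise L is a cut vertex.
By contrast removing I leaves 1 component; it is not a cut vertex. No other vertex is a cut vertex either.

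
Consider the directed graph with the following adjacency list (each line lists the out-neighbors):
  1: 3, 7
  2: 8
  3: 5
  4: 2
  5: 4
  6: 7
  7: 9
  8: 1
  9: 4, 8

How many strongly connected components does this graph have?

{1, 2, 3, 4, 5, 7, 8, 9} are all mutually reachable — one SCC of size 8.
{6} is an SCC by itself.
That gives 2 strongly connected components.

2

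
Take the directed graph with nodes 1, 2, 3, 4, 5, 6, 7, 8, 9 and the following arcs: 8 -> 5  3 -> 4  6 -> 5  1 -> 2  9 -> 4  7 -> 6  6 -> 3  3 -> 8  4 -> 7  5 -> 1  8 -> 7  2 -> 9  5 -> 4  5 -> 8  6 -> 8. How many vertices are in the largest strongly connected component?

{1, 2, 3, 4, 5, 6, 7, 8, 9} are all mutually reachable — one SCC of size 9.
The largest has 9 vertices.

9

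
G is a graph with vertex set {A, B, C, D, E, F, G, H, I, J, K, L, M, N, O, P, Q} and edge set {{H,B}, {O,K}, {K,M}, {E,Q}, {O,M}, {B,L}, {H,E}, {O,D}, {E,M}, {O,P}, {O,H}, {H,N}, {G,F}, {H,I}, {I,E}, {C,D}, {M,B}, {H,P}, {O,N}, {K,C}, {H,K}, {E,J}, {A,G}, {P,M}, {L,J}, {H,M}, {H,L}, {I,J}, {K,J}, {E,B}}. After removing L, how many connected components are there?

2

With L gone, the remaining components are: {A, F, G}; {B, C, D, E, H, I, J, K, M, N, O, P, Q}.
That is 2 components.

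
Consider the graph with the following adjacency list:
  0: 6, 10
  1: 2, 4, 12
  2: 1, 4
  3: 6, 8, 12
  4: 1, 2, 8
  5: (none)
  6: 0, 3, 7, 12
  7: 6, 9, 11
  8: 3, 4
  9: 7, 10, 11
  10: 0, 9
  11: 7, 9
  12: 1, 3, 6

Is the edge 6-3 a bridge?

After removing 6-3, the path 6-12-3 still connects them, so the edge is not a bridge.

No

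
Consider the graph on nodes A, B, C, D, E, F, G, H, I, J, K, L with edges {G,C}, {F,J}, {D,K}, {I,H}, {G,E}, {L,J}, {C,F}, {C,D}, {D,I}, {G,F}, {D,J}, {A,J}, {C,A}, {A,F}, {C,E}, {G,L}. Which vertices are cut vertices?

Removing D increases the component count from 2 to 4, so D is a cut vertex.
Removing I increases the component count from 2 to 3, so I is a cut vertex.
By contrast removing H leaves 2 components; it is not a cut vertex. No other vertex is a cut vertex either.

D, I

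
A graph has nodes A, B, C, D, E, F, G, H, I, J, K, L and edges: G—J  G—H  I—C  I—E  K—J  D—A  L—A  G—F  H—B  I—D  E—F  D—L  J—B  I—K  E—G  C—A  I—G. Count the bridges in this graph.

The edges on the cycle I-E-F-G-I are not bridges since each lies on that cycle.
Every edge lies on some cycle, so there are no bridges.

0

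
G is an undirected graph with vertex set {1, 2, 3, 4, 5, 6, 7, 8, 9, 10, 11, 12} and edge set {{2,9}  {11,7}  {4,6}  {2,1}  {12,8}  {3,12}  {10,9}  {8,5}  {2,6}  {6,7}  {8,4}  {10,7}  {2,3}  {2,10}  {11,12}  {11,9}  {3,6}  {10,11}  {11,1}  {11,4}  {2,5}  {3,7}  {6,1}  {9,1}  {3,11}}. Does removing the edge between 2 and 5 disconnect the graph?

No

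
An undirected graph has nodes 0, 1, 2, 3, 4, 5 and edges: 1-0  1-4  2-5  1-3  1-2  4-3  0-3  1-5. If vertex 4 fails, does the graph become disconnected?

Deleting 4 leaves 1 component (was 1) (its neighbors 1, 3 remain connected to each other), so 4 is not a cut vertex.

No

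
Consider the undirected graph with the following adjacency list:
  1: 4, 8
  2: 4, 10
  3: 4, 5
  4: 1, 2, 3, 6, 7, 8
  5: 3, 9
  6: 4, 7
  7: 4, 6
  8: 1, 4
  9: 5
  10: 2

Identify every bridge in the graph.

10-2, 2-4, 3-4, 3-5, 5-9

The edges on the cycle 4-6-7-4 are not bridges since each lies on that cycle.
But removing 4-3 disconnects 4 from 3; removing 4-2 disconnects 4 from 2; removing 5-3 disconnects 5 from 3; removing 5-9 disconnects 5 from 9 — these are bridges.
In total 5 edges are bridges.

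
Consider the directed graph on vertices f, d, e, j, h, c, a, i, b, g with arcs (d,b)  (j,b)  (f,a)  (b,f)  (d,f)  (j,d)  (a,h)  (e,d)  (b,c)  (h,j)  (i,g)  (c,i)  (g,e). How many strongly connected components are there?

1

{a, b, c, d, e, f, g, h, i, j} are all mutually reachable — one SCC of size 10.
That gives 1 strongly connected component.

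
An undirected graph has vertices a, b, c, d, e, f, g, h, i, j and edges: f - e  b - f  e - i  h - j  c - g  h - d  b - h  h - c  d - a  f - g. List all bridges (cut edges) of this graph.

a-d, d-h, e-f, e-i, h-j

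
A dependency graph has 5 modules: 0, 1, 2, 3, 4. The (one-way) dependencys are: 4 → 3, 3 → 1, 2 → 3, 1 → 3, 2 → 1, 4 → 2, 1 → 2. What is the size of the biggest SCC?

3

{1, 2, 3} are all mutually reachable — one SCC of size 3.
{0} is an SCC by itself.
{4} is an SCC by itself.
The largest has 3 vertices.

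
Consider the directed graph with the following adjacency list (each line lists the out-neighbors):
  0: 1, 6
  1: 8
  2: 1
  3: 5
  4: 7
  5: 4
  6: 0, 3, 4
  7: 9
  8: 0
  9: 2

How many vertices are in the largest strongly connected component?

{0, 1, 2, 3, 4, 5, 6, 7, 8, 9} are all mutually reachable — one SCC of size 10.
The largest has 10 vertices.

10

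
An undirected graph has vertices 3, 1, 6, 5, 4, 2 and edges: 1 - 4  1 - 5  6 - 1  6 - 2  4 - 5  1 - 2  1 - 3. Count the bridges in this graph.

The edges on the cycle 1-4-5-1 are not bridges since each lies on that cycle.
But removing 3 - 1 disconnects 3 from 1 — this is a bridge.

1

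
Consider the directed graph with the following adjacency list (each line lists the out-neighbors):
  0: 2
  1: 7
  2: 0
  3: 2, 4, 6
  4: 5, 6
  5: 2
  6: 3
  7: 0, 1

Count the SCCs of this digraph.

{3, 4, 6} are all mutually reachable — one SCC of size 3.
{1, 7} are all mutually reachable — one SCC of size 2.
{0, 2} are all mutually reachable — one SCC of size 2.
{5} is an SCC by itself.
That gives 4 strongly connected components.

4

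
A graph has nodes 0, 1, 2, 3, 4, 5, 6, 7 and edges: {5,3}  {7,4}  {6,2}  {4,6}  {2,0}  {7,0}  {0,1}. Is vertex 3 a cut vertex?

No

Deleting 3 leaves 2 components (was 2), so 3 is not a cut vertex.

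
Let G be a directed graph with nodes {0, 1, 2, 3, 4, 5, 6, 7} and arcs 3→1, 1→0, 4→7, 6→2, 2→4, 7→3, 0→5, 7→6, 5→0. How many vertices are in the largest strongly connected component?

{2, 4, 6, 7} are all mutually reachable — one SCC of size 4.
{0, 5} are all mutually reachable — one SCC of size 2.
{3} is an SCC by itself.
{1} is an SCC by itself.
The largest has 4 vertices.

4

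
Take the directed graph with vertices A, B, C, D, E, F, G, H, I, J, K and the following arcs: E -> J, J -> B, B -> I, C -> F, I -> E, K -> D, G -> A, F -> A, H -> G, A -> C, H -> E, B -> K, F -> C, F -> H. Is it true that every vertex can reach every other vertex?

There is no directed path from D to E, so the graph is not strongly connected.

No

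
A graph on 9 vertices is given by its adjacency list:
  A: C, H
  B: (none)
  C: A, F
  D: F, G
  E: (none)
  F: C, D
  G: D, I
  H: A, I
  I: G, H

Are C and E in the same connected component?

The component containing C is {A, C, D, F, G, H, I}, and E is not in it.

No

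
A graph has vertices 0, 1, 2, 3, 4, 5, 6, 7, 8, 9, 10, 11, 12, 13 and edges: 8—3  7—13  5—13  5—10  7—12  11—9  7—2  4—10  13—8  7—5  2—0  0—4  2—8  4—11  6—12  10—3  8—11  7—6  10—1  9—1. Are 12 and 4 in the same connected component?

Yes

From 12 we can reach 0, 1, 2, 3, 4, 5, 6, 7, 8, 9, 10, 11, 12, 13, which includes 4.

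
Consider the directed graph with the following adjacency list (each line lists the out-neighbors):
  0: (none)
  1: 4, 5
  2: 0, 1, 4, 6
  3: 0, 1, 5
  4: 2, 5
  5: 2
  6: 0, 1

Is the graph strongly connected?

There is no directed path from 6 to 3, so the graph is not strongly connected.

No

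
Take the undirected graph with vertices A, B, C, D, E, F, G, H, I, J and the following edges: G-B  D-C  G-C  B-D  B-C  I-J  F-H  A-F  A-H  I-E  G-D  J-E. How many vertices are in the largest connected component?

4

Starting from E we can reach E, I, J. That is one component of size 3.
Starting from A we can reach A, F, H. That is one component of size 3.
Starting from B we can reach B, C, D, G. That is one component of size 4.
The largest has 4 vertices.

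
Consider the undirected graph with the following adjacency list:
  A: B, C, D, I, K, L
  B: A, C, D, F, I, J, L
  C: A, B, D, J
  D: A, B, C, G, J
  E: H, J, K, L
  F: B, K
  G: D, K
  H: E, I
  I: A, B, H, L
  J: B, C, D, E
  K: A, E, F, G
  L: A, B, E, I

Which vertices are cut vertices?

none

Removing C, for instance, still leaves 1 component. No single vertex removal increases the component count — the graph has no articulation points.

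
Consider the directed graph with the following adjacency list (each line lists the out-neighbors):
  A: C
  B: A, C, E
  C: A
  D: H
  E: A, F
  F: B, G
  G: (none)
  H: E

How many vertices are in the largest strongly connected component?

3

{B, E, F} are all mutually reachable — one SCC of size 3.
{A, C} are all mutually reachable — one SCC of size 2.
{D} is an SCC by itself.
{G} is an SCC by itself.
{H} is an SCC by itself.
The largest has 3 vertices.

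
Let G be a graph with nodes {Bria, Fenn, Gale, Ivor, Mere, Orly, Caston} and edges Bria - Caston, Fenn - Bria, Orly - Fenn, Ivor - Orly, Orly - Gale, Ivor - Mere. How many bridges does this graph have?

removing Fenn - Orly disconnects Fenn from Orly; removing Orly - Gale disconnects Orly from Gale; removing Mere - Ivor disconnects Mere from Ivor; removing Bria - Fenn disconnects Bria from Fenn — these are bridges.
In total 6 edges are bridges.

6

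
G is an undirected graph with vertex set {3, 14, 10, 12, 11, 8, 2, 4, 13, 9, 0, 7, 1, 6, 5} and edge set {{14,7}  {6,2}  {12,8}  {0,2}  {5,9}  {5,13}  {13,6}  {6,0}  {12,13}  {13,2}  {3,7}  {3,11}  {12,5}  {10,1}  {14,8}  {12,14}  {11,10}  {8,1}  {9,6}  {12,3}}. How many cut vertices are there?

Removing 12 increases the component count from 2 to 3, so 12 is a cut vertex.
By contrast removing 11 leaves 2 components; it is not a cut vertex. No other vertex is a cut vertex either.

1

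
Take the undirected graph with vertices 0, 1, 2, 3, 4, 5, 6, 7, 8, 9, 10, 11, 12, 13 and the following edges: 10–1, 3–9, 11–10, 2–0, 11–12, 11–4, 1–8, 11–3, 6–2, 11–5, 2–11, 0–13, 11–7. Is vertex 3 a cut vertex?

Yes

Deleting 3 raises the number of components from 1 to 2, so 3 is a cut vertex.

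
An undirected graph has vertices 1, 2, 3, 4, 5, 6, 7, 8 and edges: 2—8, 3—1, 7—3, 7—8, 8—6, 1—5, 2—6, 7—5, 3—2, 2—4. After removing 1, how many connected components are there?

1

With 1 gone, the remaining components are: {2, 3, 4, 5, 6, 7, 8}.
That is 1 component.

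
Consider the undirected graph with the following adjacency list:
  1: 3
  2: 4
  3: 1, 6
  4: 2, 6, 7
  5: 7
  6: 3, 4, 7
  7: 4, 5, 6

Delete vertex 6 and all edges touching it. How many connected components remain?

2

With 6 gone, the remaining components are: {1, 3}; {2, 4, 5, 7}.
That is 2 components.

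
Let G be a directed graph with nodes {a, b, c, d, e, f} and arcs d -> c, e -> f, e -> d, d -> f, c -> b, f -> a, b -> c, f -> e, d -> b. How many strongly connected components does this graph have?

3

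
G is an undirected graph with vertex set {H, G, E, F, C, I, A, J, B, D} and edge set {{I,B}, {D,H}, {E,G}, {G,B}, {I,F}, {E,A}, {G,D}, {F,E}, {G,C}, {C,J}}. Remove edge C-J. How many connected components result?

Before removal there is 1 component.
C-J is a bridge — removing it separates C's side from J's side.
After removal: 2 components.

2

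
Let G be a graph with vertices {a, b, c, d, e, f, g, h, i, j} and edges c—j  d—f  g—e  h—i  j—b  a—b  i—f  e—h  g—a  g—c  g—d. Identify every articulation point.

Removing g increases the component count from 1 to 2, so g is a cut vertex.
By contrast removing b leaves 1 component; it is not a cut vertex. No other vertex is a cut vertex either.

g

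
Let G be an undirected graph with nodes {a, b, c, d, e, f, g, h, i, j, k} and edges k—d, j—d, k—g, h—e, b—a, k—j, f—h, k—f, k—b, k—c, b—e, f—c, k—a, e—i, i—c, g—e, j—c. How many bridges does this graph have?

The edges on the cycle k-j-d-k are not bridges since each lies on that cycle.
Every edge lies on some cycle, so there are no bridges.

0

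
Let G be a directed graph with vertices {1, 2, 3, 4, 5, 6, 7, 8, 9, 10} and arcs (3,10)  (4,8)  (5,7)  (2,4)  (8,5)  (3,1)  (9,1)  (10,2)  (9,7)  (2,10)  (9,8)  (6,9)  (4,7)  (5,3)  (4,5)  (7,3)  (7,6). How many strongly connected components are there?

2

{2, 3, 4, 5, 6, 7, 8, 9, 10} are all mutually reachable — one SCC of size 9.
{1} is an SCC by itself.
That gives 2 strongly connected components.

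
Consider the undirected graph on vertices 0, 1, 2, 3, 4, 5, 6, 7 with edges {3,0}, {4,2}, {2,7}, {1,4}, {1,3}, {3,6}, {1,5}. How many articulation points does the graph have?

4

Removing 1 increases the component count from 1 to 3, so 1 is a cut vertex.
Removing 2 increases the component count from 1 to 2, so 2 is a cut vertex.
Removing 3 increases the component count from 1 to 3, so 3 is a cut vertex.
Likewise 4 is a cut vertex.
By contrast removing 0 leaves 1 component; it is not a cut vertex. No other vertex is a cut vertex either.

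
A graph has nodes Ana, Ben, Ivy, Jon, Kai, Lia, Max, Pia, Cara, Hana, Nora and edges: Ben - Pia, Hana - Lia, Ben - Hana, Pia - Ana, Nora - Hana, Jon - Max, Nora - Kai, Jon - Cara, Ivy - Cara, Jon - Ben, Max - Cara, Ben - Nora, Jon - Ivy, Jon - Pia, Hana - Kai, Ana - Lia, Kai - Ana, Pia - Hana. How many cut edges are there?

The edges on the cycle Jon-Ivy-Cara-Jon are not bridges since each lies on that cycle.
Every edge lies on some cycle, so there are no bridges.

0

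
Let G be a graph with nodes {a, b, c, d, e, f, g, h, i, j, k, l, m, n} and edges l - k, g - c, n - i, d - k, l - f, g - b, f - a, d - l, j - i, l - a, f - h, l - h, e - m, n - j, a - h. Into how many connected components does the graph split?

Starting from e we can reach e, m. That is one component of size 2.
Starting from i we can reach i, j, n. That is one component of size 3.
Starting from b we can reach b, c, g. That is one component of size 3.
Starting from a we can reach a, d, f, h, k, l. That is one component of size 6.
Total: 4 components.

4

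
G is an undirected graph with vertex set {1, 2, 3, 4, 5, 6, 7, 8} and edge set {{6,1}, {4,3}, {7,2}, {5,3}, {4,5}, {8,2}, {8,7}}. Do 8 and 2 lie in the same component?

From 8 we can reach 2, 7, 8, which includes 2.

Yes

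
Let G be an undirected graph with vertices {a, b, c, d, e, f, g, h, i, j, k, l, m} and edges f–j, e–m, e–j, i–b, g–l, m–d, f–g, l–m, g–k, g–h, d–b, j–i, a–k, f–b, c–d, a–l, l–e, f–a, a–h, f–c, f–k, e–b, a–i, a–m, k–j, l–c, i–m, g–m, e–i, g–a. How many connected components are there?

1

Starting from a we can reach a, b, c, d, e, f, g, h, i, j, k, l, m. That is one component of size 13.
Total: 1 component.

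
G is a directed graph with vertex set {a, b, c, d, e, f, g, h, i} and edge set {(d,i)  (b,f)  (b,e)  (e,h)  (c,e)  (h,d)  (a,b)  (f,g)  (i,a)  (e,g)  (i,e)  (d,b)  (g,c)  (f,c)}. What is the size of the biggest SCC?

9

{a, b, c, d, e, f, g, h, i} are all mutually reachable — one SCC of size 9.
The largest has 9 vertices.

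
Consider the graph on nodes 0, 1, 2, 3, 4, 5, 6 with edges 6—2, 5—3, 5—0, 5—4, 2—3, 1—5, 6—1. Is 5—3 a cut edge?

After removing 5—3, the path 5-1-6-2-3 still connects them, so the edge is not a bridge.

No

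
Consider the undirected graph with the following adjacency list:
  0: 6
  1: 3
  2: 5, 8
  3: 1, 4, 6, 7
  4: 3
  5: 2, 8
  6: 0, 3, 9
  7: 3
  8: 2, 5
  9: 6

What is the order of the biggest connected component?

Starting from 2 we can reach 2, 5, 8. That is one component of size 3.
Starting from 0 we can reach 0, 1, 3, 4, 6, 7, 9. That is one component of size 7.
The largest has 7 vertices.

7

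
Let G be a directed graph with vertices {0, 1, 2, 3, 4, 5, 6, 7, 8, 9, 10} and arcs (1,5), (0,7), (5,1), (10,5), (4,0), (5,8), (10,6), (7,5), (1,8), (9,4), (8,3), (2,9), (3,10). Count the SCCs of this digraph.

{1, 3, 5, 8, 10} are all mutually reachable — one SCC of size 5.
{0} is an SCC by itself.
{9} is an SCC by itself.
{6} is an SCC by itself.
{4} is an SCC by itself.
(and 2 more singleton SCCs)
That gives 7 strongly connected components.

7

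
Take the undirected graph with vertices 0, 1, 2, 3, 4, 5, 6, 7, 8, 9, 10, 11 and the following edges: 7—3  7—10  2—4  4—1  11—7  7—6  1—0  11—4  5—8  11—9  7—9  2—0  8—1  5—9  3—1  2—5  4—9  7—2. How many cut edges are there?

2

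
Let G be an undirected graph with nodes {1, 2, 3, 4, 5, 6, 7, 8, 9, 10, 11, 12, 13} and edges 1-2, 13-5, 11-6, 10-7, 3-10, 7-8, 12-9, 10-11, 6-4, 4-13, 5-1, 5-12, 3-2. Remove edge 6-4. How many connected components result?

1

6 and 4 are still connected via 6-11-10-3-2-1-5-13-4, so the component count stays at 1.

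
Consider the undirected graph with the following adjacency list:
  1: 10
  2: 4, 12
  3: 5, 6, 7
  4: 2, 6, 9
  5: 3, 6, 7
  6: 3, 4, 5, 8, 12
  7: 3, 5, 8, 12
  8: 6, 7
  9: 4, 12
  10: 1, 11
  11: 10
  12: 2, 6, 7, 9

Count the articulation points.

1

Removing 10 increases the component count from 2 to 3, so 10 is a cut vertex.
By contrast removing 1 leaves 2 components; it is not a cut vertex. No other vertex is a cut vertex either.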